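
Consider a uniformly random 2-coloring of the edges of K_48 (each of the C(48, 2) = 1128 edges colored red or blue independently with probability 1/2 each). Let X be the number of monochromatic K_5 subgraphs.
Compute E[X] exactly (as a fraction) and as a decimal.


Let X = Σ_S X_S over the C(48, 5) = 1712304 subsets S of size 5, where X_S = 1 if the K_5 on S is monochromatic.
For a fixed S, the K_5 on S has C(5, 2) = 10 edges. P[all 10 edges red] = (1/2)^10, and likewise for blue, so P[monochromatic] = 2·(1/2)^10 = 2^{1 − 10} = 1/512.
By linearity of expectation: E[X] = C(48, 5) · 2^{1 − 10} = 1712304 · 1/512 = 107019/32.
Numerically: E[X] ≈ 3344.34375.

E[X] = C(48,5)·2^(1−C(5,2)) = 107019/32 ≈ 3344.34375.


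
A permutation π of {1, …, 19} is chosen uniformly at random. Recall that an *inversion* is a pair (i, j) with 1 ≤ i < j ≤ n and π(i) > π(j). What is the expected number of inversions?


Write X = Σ X_I over the C(19, 2) = 171 pairs i < j, with X_I the indicator of one inversion.
There are 171 indicators.
For each fixed pair i < j, the values π(i) and π(j) are two distinct elements of {1, …, 19} in uniformly random order; by symmetry P[π(i) > π(j)] = 1/2.
By linearity: E[X] = 171 · (1/2) = C(19, 2) · (1/2) = 171/2 = 171/2 ≈ 85.5000.

E[X] = 171/2 = 85.5000.


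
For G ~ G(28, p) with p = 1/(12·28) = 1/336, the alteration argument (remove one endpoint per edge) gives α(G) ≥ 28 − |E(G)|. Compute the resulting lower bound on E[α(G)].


E[|E(G)|] = C(28, 2)·p = 378 · (1/336) = 9/8.
E[α(G)] ≥ n − E[|E(G)|] = 28 − 9/8 = 215/8.
Numerically: ≈ 26.875000.
(This is only a lower bound; the true E[α(G)] may be larger.)

E[α(G)] ≥ 215/8 ≈ 26.875000.


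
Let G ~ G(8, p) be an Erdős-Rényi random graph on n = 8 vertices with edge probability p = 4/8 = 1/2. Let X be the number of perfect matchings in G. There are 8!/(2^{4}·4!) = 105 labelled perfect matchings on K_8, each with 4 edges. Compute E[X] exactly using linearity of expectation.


K_8 has 8!/(2^{4}·4!) = 105 labelled perfect matchings.
For each such perfect matching H, let X_H = 1 if all 4 edges of H are present in G. Then P[X_H = 1] = p^{4} = (1/2)^{4} = 1/16.
By linearity: E[X] = Σ_H E[X_H] = 105 · p^{4} = 105 · 1/16 = 105/16.
Numerically: E[X] ≈ 6.56.

E[X] = 105 · (1/2)^{4} = 105/16 ≈ 6.56.


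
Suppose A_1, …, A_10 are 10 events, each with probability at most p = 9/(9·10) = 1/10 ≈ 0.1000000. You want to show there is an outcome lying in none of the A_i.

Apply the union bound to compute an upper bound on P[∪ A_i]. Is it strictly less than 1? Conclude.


Union bound: P[∪_{i=1}^{10} A_i] ≤ Σ_i P[A_i] ≤ 10·p = 10·(1/10) = 1.
Numerically: 1 ≈ 1.0000000.
Is 1 < 1? NO.
Since the bound 1 is ≥ 1, the union bound is uninformative here; it does NOT by itself certify existence.

10·p = 1 ≈ 1.0000000; existence NOT certified by the union bound.


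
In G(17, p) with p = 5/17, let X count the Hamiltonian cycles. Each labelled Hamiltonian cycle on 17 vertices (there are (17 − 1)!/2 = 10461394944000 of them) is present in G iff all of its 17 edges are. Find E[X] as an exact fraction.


K_17 has (17 − 1)!/2 = 10461394944000 labelled Hamiltonian cycles.
For each such Hamiltonian cycle H, let X_H = 1 if all 17 edges of H are present in G. Then P[X_H = 1] = p^{17} = (5/17)^{17} = 762939453125/827240261886336764177.
By linearity: E[X] = Σ_H E[X_H] = 10461394944000 · p^{17} = 10461394944000 · 762939453125/827240261886336764177 = 7981410937500000000000000/827240261886336764177.
Numerically: E[X] ≈ 9648.2.

E[X] = 10461394944000 · (5/17)^{17} = 7981410937500000000000000/827240261886336764177 ≈ 9648.2.


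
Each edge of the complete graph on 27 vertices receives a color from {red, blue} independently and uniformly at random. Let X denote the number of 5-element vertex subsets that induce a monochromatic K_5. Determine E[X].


Let X = Σ_S X_S over the C(27, 5) = 80730 subsets S of size 5, where X_S = 1 if the K_5 on S is monochromatic.
For a fixed S, the K_5 on S has C(5, 2) = 10 edges. P[all 10 edges red] = (1/2)^10, and likewise for blue, so P[monochromatic] = 2·(1/2)^10 = 2^{1 − 10} = 1/512.
By linearity of expectation: E[X] = C(27, 5) · 2^{1 − 10} = 80730 · 1/512 = 40365/256.
Numerically: E[X] ≈ 157.6758.

E[X] = C(27,5)·2^(1−C(5,2)) = 40365/256 ≈ 157.6758.


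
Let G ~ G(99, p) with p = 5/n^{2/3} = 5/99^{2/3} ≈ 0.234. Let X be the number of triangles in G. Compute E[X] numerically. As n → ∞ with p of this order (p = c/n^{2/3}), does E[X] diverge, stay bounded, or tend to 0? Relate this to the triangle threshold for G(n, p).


Number of potential triangles: C(99, 3) = 156849.
Each occurs with probability p³ ≈ (0.234)³ ≈ 1.27538e-02.
By linearity: E[X] = C(99, 3)·p³ ≈ 156849 · 1.27538e-02 ≈ 2000.421.
Since α = 2/3 < 1, p = c/n^{2/3} ≫ 1/n is above the triangle threshold p ~ 1/n. Asymptotically E[X] ~ (c³/6)·n^{3(1−α)} = (5³/6)·n^{1} → ∞; triangles are abundant w.h.p.

E[X] ≈ 2000.421; in regime p = Θ(1/n^{2/3}) E[X] diverges (above the triangle threshold p ~ 1/n).


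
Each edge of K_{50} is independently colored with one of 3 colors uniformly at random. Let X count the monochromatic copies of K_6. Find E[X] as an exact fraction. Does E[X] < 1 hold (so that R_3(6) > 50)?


E[X] = C(50, 6) · 3^{1 − 15} = 15890700 · 3^{−14} = 15890700/4782969.
As a reduced fraction: E[X] = 5296900/1594323 ≈ 3.3223506.
Is E[X] < 1? NO.
Since E[X] ≥ 1, the first-moment bound is inconclusive at n = 50; it does NOT by itself certify R_3(6) > 50.

E[X] = 5296900/1594323 ≈ 3.3223506; E[X] ≥ 1; first-moment method inconclusive here.


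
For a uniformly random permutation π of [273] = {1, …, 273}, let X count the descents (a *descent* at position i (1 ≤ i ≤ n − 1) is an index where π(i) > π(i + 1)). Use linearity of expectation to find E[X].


Write X = Σ X_I over i = 1, …, 272, with X_I the indicator of one descent.
There are 272 indicators.
For each fixed i, the pair (π(i), π(i+1)) is a uniformly random ordered pair of distinct values from {1, …, 273}; by symmetry P[π(i) > π(i+1)] = 1/2.
By linearity: E[X] = 272 · (1/2) = (273 − 1) · (1/2) = 136 ≈ 136.0000.

E[X] = 136 = 136.0000.


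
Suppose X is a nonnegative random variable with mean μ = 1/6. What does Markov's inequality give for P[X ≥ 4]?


μ = E[X] = 1/6, a = 4.
Markov: P[X ≥ 4] ≤ μ/a = (1/6)/4 = 1/24.
Numerically: ≈ 0.042.
(Since a = 4 > μ = 0.167, the bound 1/24 is < 1 and informative.)

P[X ≥ 4] ≤ 1/24 ≈ 0.042.


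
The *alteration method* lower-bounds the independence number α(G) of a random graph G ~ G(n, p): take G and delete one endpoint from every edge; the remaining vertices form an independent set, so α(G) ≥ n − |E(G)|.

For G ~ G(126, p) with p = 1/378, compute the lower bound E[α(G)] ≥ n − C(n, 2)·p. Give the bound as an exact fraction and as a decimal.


E[|E(G)|] = C(126, 2)·p = 7875 · (1/378) = 125/6.
E[α(G)] ≥ n − E[|E(G)|] = 126 − 125/6 = 631/6.
Numerically: ≈ 105.167.
(This is only a lower bound; the true E[α(G)] may be larger.)

E[α(G)] ≥ 631/6 ≈ 105.167.


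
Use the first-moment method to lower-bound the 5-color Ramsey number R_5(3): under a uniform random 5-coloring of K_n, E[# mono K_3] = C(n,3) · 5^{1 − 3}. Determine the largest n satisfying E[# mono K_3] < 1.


We need C(n, 3) · 5^{1 − 3} < 1, i.e. C(n, 3) < 5^{3 − 1} = 25.
Check values of n near the boundary:
  n = 4: C(4, 3) = 4; 4 < 25? YES
  n = 5: C(5, 3) = 10; 10 < 25? YES
  n = 6: C(6, 3) = 20; 20 < 25? YES
  n = 7: C(7, 3) = 35; 35 < 25? NO
  n = 8: C(8, 3) = 56; 56 < 25? NO
  n = 9: C(9, 3) = 84; 84 < 25? NO
The largest n with C(n, 3) < 25 is n = 6 (where E[X] = 4/5 ≈ 0.80000). Hence R_5(3) > 6, i.e. R_5(3) ≥ 7.

Largest n = 6; hence R_5(3) > 6.


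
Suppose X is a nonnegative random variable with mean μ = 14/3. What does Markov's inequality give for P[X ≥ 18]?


μ = E[X] = 14/3, a = 18.
Markov: P[X ≥ 18] ≤ μ/a = (14/3)/18 = 7/27.
Numerically: ≈ 0.25926.
(Since a = 18 > μ = 4.66667, the bound 7/27 is < 1 and informative.)

P[X ≥ 18] ≤ 7/27 ≈ 0.25926.


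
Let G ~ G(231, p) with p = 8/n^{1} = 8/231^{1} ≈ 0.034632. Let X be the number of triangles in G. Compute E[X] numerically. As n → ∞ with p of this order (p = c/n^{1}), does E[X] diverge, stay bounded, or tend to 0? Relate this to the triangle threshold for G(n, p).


Number of potential triangles: C(231, 3) = 2027795.
Each occurs with probability p³ ≈ (0.034632)³ ≈ 4.1536894e-05.
By linearity: E[X] = C(231, 3)·p³ ≈ 2027795 · 4.1536894e-05 ≈ 84.22831.
Here α = 1, so p = 8/n is exactly at the triangle threshold p ~ 1/n. Asymptotically E[X] → c³/6 = 8³/6 = 256/3 ≈ 85.33333, a bounded constant. In this regime the triangle count is asymptotically Poisson(c³/6).

E[X] ≈ 84.22831; in regime p = Θ(1/n^{1}) E[X] stays bounded (at the triangle threshold p ~ 1/n).


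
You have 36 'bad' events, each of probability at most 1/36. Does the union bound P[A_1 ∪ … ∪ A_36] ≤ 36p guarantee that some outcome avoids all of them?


Union bound: P[∪_{i=1}^{36} A_i] ≤ Σ_i P[A_i] ≤ 36·p = 36·(1/36) = 1.
Numerically: 1 ≈ 1.0000.
Is 1 < 1? NO.
Since the bound 1 is ≥ 1, the union bound is uninformative here; it does NOT by itself certify existence.

36·p = 1 ≈ 1.0000; existence NOT certified by the union bound.


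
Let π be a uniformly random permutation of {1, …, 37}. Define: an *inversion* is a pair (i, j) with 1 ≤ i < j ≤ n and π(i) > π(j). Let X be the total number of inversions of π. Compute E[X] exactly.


Write X = Σ X_I over the C(37, 2) = 666 pairs i < j, with X_I the indicator of one inversion.
There are 666 indicators.
For each fixed pair i < j, the values π(i) and π(j) are two distinct elements of {1, …, 37} in uniformly random order; by symmetry P[π(i) > π(j)] = 1/2.
By linearity: E[X] = 666 · (1/2) = C(37, 2) · (1/2) = 666/2 = 333 ≈ 333.0000.

E[X] = 333 = 333.0000.


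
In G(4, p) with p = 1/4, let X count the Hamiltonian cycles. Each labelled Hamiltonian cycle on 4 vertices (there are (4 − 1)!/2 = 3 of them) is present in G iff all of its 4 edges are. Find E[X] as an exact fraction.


K_4 has (4 − 1)!/2 = 3 labelled Hamiltonian cycles.
For each such Hamiltonian cycle H, let X_H = 1 if all 4 edges of H are present in G. Then P[X_H = 1] = p^{4} = (1/4)^{4} = 1/256.
By linearity of expectation: E[X] = Σ_H E[X_H] = 3 · p^{4} = 3 · 1/256 = 3/256.
Numerically: E[X] ≈ 0.0117.

E[X] = 3 · (1/4)^{4} = 3/256 ≈ 0.0117.


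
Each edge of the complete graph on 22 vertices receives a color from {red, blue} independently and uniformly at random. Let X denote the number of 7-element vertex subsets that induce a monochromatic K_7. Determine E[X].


Let X = Σ_S X_S over the C(22, 7) = 170544 subsets S of size 7, where X_S = 1 if the K_7 on S is monochromatic.
For a fixed S, the K_7 on S has C(7, 2) = 21 edges. P[all 21 edges red] = (1/2)^21, and likewise for blue, so P[monochromatic] = 2·(1/2)^21 = 2^{1 − 21} = 1/1048576.
By linearity of expectation: E[X] = C(22, 7) · 2^{1 − 21} = 170544 · 1/1048576 = 10659/65536.
Numerically: E[X] ≈ 0.162643.

E[X] = C(22,7)·2^(1−C(7,2)) = 10659/65536 ≈ 0.162643.


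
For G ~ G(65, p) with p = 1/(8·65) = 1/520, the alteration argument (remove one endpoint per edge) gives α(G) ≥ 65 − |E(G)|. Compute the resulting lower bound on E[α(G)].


E[|E(G)|] = C(65, 2)·p = 2080 · (1/520) = 4.
E[α(G)] ≥ n − E[|E(G)|] = 65 − 4 = 61.
Numerically: ≈ 61.000000.
(This is only a lower bound; the true E[α(G)] may be larger.)

E[α(G)] ≥ 61 ≈ 61.000000.


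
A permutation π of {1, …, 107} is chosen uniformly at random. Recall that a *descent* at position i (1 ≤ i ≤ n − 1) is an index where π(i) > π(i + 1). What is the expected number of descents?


Write X = Σ X_I over i = 1, …, 106, with X_I the indicator of one descent.
There are 106 indicators.
For each fixed i, the pair (π(i), π(i+1)) is a uniformly random ordered pair of distinct values from {1, …, 107}; by symmetry P[π(i) > π(i+1)] = 1/2.
By linearity: E[X] = 106 · (1/2) = (107 − 1) · (1/2) = 53 ≈ 53.0000.

E[X] = 53 = 53.0000.


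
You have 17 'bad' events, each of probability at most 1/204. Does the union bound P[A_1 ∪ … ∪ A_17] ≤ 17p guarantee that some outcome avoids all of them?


Union bound: P[∪_{i=1}^{17} A_i] ≤ Σ_i P[A_i] ≤ 17·p = 17·(1/204) = 1/12.
Numerically: 1/12 ≈ 0.0833.
Is 1/12 < 1? YES.
Since P[∪ A_i] ≤ 1/12 < 1, the complement has P[∩ A_i^c] ≥ 1 − 1/12 = 11/12 > 0, so some outcome avoids every A_i.

17·p = 1/12 ≈ 0.0833; existence CERTIFIED by the union bound.


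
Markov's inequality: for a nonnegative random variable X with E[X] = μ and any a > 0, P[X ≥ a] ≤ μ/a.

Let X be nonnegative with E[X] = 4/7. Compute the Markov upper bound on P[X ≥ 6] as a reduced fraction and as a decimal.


μ = E[X] = 4/7, a = 6.
Markov: P[X ≥ 6] ≤ μ/a = (4/7)/6 = 2/21.
Numerically: ≈ 0.095.
(Since a = 6 > μ = 0.571, the bound 2/21 is < 1 and informative.)

P[X ≥ 6] ≤ 2/21 ≈ 0.095.


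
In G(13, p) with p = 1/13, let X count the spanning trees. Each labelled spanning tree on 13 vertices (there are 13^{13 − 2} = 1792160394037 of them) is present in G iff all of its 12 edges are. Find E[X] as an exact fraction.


K_13 has 13^{13 − 2} = 1792160394037 labelled spanning trees.
For each such spanning tree H, let X_H = 1 if all 12 edges of H are present in G. Then P[X_H = 1] = p^{12} = (1/13)^{12} = 1/23298085122481.
Summing the indicators: E[X] = Σ_H E[X_H] = 1792160394037 · p^{12} = 1792160394037 · 1/23298085122481 = 1/13.
Numerically: E[X] ≈ 0.076923.

E[X] = 1792160394037 · (1/13)^{12} = 1/13 ≈ 0.076923.


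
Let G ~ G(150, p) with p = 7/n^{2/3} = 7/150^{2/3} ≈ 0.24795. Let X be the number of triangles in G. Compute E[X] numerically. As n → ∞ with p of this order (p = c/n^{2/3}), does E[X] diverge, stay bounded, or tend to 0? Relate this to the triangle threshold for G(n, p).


Number of potential triangles: C(150, 3) = 551300.
Each occurs with probability p³ ≈ (0.24795)³ ≈ 1.5244444e-02.
By linearity: E[X] = C(150, 3)·p³ ≈ 551300 · 1.5244444e-02 ≈ 8404.26222.
Since α = 2/3 < 1, p = c/n^{2/3} ≫ 1/n is above the triangle threshold p ~ 1/n. Asymptotically E[X] ~ (c³/6)·n^{3(1−α)} = (7³/6)·n^{1} → ∞; triangles are abundant w.h.p.

E[X] ≈ 8404.26222; in regime p = Θ(1/n^{2/3}) E[X] diverges (above the triangle threshold p ~ 1/n).


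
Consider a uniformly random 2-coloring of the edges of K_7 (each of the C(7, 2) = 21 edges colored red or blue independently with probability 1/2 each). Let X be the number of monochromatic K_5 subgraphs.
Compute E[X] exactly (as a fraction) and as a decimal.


Let X = Σ_S X_S over the C(7, 5) = 21 subsets S of size 5, where X_S = 1 if the K_5 on S is monochromatic.
For a fixed S, the K_5 on S has C(5, 2) = 10 edges. P[all 10 edges red] = (1/2)^10, and likewise for blue, so P[monochromatic] = 2·(1/2)^10 = 2^{1 − 10} = 1/512.
By linearity of expectation: E[X] = C(7, 5) · 2^{1 − 10} = 21 · 1/512 = 21/512.
Numerically: E[X] ≈ 0.041016.

E[X] = C(7,5)·2^(1−C(5,2)) = 21/512 ≈ 0.041016.


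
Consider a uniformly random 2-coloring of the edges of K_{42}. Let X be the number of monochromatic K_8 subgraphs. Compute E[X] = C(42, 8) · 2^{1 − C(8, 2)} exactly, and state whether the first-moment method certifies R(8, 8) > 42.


E[X] = C(42, 8) · 2^{1 − 28} = 118030185 · 2^{−27} = 118030185/134217728.
As a reduced fraction: E[X] = 118030185/134217728 ≈ 0.879393.
Is E[X] < 1? YES.
Since E[X] < 1, there exists a 2-coloring of K_{42} with no monochromatic K_8; hence R(8, 8) > 42.

E[X] = 118030185/134217728 ≈ 0.879393; E[X] < 1, so R(8, 8) > 42.


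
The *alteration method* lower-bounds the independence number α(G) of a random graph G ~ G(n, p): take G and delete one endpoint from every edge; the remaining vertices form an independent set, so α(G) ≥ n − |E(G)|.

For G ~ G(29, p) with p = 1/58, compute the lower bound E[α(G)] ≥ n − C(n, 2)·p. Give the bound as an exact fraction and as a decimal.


E[|E(G)|] = C(29, 2)·p = 406 · (1/58) = 7.
E[α(G)] ≥ n − E[|E(G)|] = 29 − 7 = 22.
Numerically: ≈ 22.00000.
(This is only a lower bound; the true E[α(G)] may be larger.)

E[α(G)] ≥ 22 ≈ 22.00000.


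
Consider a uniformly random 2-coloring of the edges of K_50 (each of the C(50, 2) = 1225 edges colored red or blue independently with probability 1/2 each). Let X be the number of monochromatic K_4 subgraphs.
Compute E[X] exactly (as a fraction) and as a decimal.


Let X = Σ_S X_S over the C(50, 4) = 230300 subsets S of size 4, where X_S = 1 if the K_4 on S is monochromatic.
For a fixed S, the K_4 on S has C(4, 2) = 6 edges. P[all 6 edges red] = (1/2)^6, and likewise for blue, so P[monochromatic] = 2·(1/2)^6 = 2^{1 − 6} = 1/32.
Summing: E[X] = C(50, 4) · 2^{1 − 6} = 230300 · 1/32 = 57575/8.
Numerically: E[X] ≈ 7196.875000.

E[X] = C(50,4)·2^(1−C(4,2)) = 57575/8 ≈ 7196.875000.


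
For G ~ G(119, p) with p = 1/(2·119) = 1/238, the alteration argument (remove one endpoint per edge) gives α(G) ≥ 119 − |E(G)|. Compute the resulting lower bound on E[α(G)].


E[|E(G)|] = C(119, 2)·p = 7021 · (1/238) = 59/2.
E[α(G)] ≥ n − E[|E(G)|] = 119 − 59/2 = 179/2.
Numerically: ≈ 89.500.
(This is only a lower bound; the true E[α(G)] may be larger.)

E[α(G)] ≥ 179/2 ≈ 89.500.


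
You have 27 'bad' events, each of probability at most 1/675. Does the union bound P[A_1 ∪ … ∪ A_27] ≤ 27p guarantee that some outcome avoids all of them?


Union bound: P[∪_{i=1}^{27} A_i] ≤ Σ_i P[A_i] ≤ 27·p = 27·(1/675) = 1/25.
Numerically: 1/25 ≈ 0.0400000.
Is 1/25 < 1? YES.
Since P[∪ A_i] ≤ 1/25 < 1, the complement has P[∩ A_i^c] ≥ 1 − 1/25 = 24/25 > 0, so some outcome avoids every A_i.

27·p = 1/25 ≈ 0.0400000; existence CERTIFIED by the union bound.


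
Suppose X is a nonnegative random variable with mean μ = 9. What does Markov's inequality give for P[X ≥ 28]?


μ = E[X] = 9, a = 28.
Markov: P[X ≥ 28] ≤ μ/a = (9)/28 = 9/28.
Numerically: ≈ 0.32143.
(Since a = 28 > μ = 9.00000, the bound 9/28 is < 1 and informative.)

P[X ≥ 28] ≤ 9/28 ≈ 0.32143.


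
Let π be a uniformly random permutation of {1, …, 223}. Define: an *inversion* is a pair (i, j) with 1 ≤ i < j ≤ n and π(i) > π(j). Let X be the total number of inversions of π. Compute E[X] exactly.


Write X = Σ X_I over the C(223, 2) = 24753 pairs i < j, with X_I the indicator of one inversion.
There are 24753 indicators.
For each fixed pair i < j, the values π(i) and π(j) are two distinct elements of {1, …, 223} in uniformly random order; by symmetry P[π(i) > π(j)] = 1/2.
By linearity: E[X] = 24753 · (1/2) = C(223, 2) · (1/2) = 24753/2 = 24753/2 ≈ 12376.500.

E[X] = 24753/2 = 12376.500.


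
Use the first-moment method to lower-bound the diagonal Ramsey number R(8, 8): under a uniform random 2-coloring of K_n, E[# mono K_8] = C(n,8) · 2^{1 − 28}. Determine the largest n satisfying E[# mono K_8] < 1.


We need C(n, 8) · 2^{1 − 28} < 1, i.e. C(n, 8) < 2^{28 − 1} = 134217728.
Check values of n near the boundary:
  n = 36: C(36, 8) = 30260340; 30260340 < 134217728? YES
  n = 37: C(37, 8) = 38608020; 38608020 < 134217728? YES
  n = 38: C(38, 8) = 48903492; 48903492 < 134217728? YES
  n = 39: C(39, 8) = 61523748; 61523748 < 134217728? YES
  n = 40: C(40, 8) = 76904685; 76904685 < 134217728? YES
  n = 41: C(41, 8) = 95548245; 95548245 < 134217728? YES
  n = 42: C(42, 8) = 118030185; 118030185 < 134217728? YES
  n = 43: C(43, 8) = 145008513; 145008513 < 134217728? NO
The largest n with C(n, 8) < 134217728 is n = 42 (where E[X] = 118030185/134217728 ≈ 0.8793934). Hence R(8, 8) > 42, i.e. R(8, 8) ≥ 43.

Largest n = 42; hence R(8, 8) > 42.


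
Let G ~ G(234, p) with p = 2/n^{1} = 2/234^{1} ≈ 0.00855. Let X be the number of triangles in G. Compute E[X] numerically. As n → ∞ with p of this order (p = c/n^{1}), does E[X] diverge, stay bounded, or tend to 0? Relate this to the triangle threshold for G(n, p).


Number of potential triangles: C(234, 3) = 2108184.
Each occurs with probability p³ ≈ (0.00855)³ ≈ 6.24371e-07.
By linearity: E[X] = C(234, 3)·p³ ≈ 2108184 · 6.24371e-07 ≈ 1.316.
Here α = 1, so p = 2/n is exactly at the triangle threshold p ~ 1/n. Asymptotically E[X] → c³/6 = 2³/6 = 4/3 ≈ 1.333, a bounded constant. In this regime the triangle count is asymptotically Poisson(c³/6).

E[X] ≈ 1.316; in regime p = Θ(1/n^{1}) E[X] stays bounded (at the triangle threshold p ~ 1/n).


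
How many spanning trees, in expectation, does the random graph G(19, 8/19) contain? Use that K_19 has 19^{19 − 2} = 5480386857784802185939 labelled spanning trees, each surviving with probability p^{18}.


K_19 has 19^{19 − 2} = 5480386857784802185939 labelled spanning trees.
For each such spanning tree H, let X_H = 1 if all 18 edges of H are present in G. Then P[X_H = 1] = p^{18} = (8/19)^{18} = 18014398509481984/104127350297911241532841.
By linearity: E[X] = Σ_H E[X_H] = 5480386857784802185939 · p^{18} = 5480386857784802185939 · 18014398509481984/104127350297911241532841 = 18014398509481984/19.
Numerically: E[X] ≈ 9.48126e+14.

E[X] = 5480386857784802185939 · (8/19)^{18} = 18014398509481984/19 ≈ 9.48126e+14.


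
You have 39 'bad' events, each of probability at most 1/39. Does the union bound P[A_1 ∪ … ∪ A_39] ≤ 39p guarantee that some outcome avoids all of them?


Union bound: P[∪_{i=1}^{39} A_i] ≤ Σ_i P[A_i] ≤ 39·p = 39·(1/39) = 1.
Numerically: 1 ≈ 1.00000.
Is 1 < 1? NO.
Since the bound 1 is ≥ 1, the union bound is uninformative here; it does NOT by itself certify existence.

39·p = 1 ≈ 1.00000; existence NOT certified by the union bound.


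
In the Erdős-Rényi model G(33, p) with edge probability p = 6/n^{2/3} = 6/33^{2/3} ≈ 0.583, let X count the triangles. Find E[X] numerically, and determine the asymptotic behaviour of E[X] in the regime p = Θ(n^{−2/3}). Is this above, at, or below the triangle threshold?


Number of potential triangles: C(33, 3) = 5456.
Each occurs with probability p³ ≈ (0.583)³ ≈ 1.98347e-01.
By linearity: E[X] = C(33, 3)·p³ ≈ 5456 · 1.98347e-01 ≈ 1082.182.
Since α = 2/3 < 1, p = c/n^{2/3} ≫ 1/n is above the triangle threshold p ~ 1/n. Asymptotically E[X] ~ (c³/6)·n^{3(1−α)} = (6³/6)·n^{1} → ∞; triangles are abundant w.h.p.

E[X] ≈ 1082.182; in regime p = Θ(1/n^{2/3}) E[X] diverges (above the triangle threshold p ~ 1/n).


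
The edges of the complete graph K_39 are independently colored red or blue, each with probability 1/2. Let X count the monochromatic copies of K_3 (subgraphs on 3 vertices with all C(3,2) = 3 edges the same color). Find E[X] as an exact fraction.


Let X = Σ_S X_S over the C(39, 3) = 9139 subsets S of size 3, where X_S = 1 if the K_3 on S is monochromatic.
For a fixed S, the K_3 on S has C(3, 2) = 3 edges. P[all 3 edges red] = (1/2)^3, and likewise for blue, so P[monochromatic] = 2·(1/2)^3 = 2^{1 − 3} = 1/4.
Summing: E[X] = C(39, 3) · 2^{1 − 3} = 9139 · 1/4 = 9139/4.
Numerically: E[X] ≈ 2284.750.

E[X] = C(39,3)·2^(1−C(3,2)) = 9139/4 ≈ 2284.750.


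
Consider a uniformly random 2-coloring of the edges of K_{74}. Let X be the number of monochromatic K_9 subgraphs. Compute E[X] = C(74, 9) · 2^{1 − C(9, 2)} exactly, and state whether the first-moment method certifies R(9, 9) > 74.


E[X] = C(74, 9) · 2^{1 − 36} = 110524147514 · 2^{−35} = 110524147514/34359738368.
As a reduced fraction: E[X] = 55262073757/17179869184 ≈ 3.2167.
Is E[X] < 1? NO.
Since E[X] ≥ 1, the first-moment bound is inconclusive at n = 74; it does NOT by itself certify R(9, 9) > 74.

E[X] = 55262073757/17179869184 ≈ 3.2167; E[X] ≥ 1; first-moment method inconclusive here.


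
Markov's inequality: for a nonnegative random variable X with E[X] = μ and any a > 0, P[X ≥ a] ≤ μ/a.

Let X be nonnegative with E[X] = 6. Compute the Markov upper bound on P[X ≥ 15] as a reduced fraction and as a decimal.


μ = E[X] = 6, a = 15.
Markov: P[X ≥ 15] ≤ μ/a = (6)/15 = 2/5.
Numerically: ≈ 0.400000.
(Since a = 15 > μ = 6.000000, the bound 2/5 is < 1 and informative.)

P[X ≥ 15] ≤ 2/5 ≈ 0.400000.


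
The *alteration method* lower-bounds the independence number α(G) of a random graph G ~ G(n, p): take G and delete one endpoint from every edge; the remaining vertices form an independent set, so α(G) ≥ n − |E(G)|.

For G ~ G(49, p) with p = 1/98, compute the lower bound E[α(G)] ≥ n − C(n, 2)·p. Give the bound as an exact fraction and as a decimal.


E[|E(G)|] = C(49, 2)·p = 1176 · (1/98) = 12.
E[α(G)] ≥ n − E[|E(G)|] = 49 − 12 = 37.
Numerically: ≈ 37.00000.
(This is only a lower bound; the true E[α(G)] may be larger.)

E[α(G)] ≥ 37 ≈ 37.00000.


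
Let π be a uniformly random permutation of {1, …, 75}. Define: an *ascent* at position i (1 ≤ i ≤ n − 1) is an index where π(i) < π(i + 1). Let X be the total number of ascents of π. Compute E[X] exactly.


Write X = Σ X_I over i = 1, …, 74, with X_I the indicator of one ascent.
There are 74 indicators.
For each fixed i, the pair (π(i), π(i+1)) is a uniformly random ordered pair of distinct values from {1, …, 75}; by symmetry P[π(i) < π(i+1)] = 1/2.
By linearity: E[X] = 74 · (1/2) = (75 − 1) · (1/2) = 37 ≈ 37.000000.

E[X] = 37 = 37.000000.


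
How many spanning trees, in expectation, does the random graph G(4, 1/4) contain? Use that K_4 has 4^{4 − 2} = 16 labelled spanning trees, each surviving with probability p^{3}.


K_4 has 4^{4 − 2} = 16 labelled spanning trees.
For each such spanning tree H, let X_H = 1 if all 3 edges of H are present in G. Then P[X_H = 1] = p^{3} = (1/4)^{3} = 1/64.
By linearity of expectation: E[X] = Σ_H E[X_H] = 16 · p^{3} = 16 · 1/64 = 1/4.
Numerically: E[X] ≈ 0.25.

E[X] = 16 · (1/4)^{3} = 1/4 ≈ 0.25.


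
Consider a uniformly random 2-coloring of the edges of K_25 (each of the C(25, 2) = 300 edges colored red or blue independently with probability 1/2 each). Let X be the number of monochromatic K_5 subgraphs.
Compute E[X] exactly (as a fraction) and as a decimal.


Let X = Σ_S X_S over the C(25, 5) = 53130 subsets S of size 5, where X_S = 1 if the K_5 on S is monochromatic.
For a fixed S, the K_5 on S has C(5, 2) = 10 edges. P[all 10 edges red] = (1/2)^10, and likewise for blue, so P[monochromatic] = 2·(1/2)^10 = 2^{1 − 10} = 1/512.
Summing: E[X] = C(25, 5) · 2^{1 − 10} = 53130 · 1/512 = 26565/256.
Numerically: E[X] ≈ 103.7695.

E[X] = C(25,5)·2^(1−C(5,2)) = 26565/256 ≈ 103.7695.


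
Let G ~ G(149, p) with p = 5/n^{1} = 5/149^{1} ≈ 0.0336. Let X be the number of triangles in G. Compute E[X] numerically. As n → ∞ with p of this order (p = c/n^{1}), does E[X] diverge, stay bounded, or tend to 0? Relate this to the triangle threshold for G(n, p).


Number of potential triangles: C(149, 3) = 540274.
Each occurs with probability p³ ≈ (0.0336)³ ≈ 3.77878e-05.
By linearity: E[X] = C(149, 3)·p³ ≈ 540274 · 3.77878e-05 ≈ 20.416.
Here α = 1, so p = 5/n is exactly at the triangle threshold p ~ 1/n. Asymptotically E[X] → c³/6 = 5³/6 = 125/6 ≈ 20.833, a bounded constant. In this regime the triangle count is asymptotically Poisson(c³/6).

E[X] ≈ 20.416; in regime p = Θ(1/n^{1}) E[X] stays bounded (at the triangle threshold p ~ 1/n).


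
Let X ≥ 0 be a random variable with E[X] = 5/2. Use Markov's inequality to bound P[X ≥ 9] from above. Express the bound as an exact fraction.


μ = E[X] = 5/2, a = 9.
Markov: P[X ≥ 9] ≤ μ/a = (5/2)/9 = 5/18.
Numerically: ≈ 0.278.
(Since a = 9 > μ = 2.500, the bound 5/18 is < 1 and informative.)

P[X ≥ 9] ≤ 5/18 ≈ 0.278.


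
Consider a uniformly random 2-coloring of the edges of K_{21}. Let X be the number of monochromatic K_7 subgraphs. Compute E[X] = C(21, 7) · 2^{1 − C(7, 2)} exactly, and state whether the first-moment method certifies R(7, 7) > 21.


E[X] = C(21, 7) · 2^{1 − 21} = 116280 · 2^{−20} = 116280/1048576.
As a reduced fraction: E[X] = 14535/131072 ≈ 0.11089.
Is E[X] < 1? YES.
Since E[X] < 1, there exists a 2-coloring of K_{21} with no monochromatic K_7; hence R(7, 7) > 21.

E[X] = 14535/131072 ≈ 0.11089; E[X] < 1, so R(7, 7) > 21.


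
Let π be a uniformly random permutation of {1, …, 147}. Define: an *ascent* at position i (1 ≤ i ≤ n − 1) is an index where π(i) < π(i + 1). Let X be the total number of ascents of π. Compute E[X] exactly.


Write X = Σ X_I over i = 1, …, 146, with X_I the indicator of one ascent.
There are 146 indicators.
For each fixed i, the pair (π(i), π(i+1)) is a uniformly random ordered pair of distinct values from {1, …, 147}; by symmetry P[π(i) < π(i+1)] = 1/2.
By linearity: E[X] = 146 · (1/2) = (147 − 1) · (1/2) = 73 ≈ 73.000000.

E[X] = 73 = 73.000000.


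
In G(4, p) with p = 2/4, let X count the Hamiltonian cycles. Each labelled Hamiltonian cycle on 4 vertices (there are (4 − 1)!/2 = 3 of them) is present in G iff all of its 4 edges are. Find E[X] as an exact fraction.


K_4 has (4 − 1)!/2 = 3 labelled Hamiltonian cycles.
For each such Hamiltonian cycle H, let X_H = 1 if all 4 edges of H are present in G. Then P[X_H = 1] = p^{4} = (1/2)^{4} = 1/16.
Summing the indicators: E[X] = Σ_H E[X_H] = 3 · p^{4} = 3 · 1/16 = 3/16.
Numerically: E[X] ≈ 0.1875.

E[X] = 3 · (1/2)^{4} = 3/16 ≈ 0.1875.


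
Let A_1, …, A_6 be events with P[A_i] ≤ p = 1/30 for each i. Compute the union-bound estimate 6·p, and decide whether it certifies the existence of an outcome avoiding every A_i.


Union bound: P[∪_{i=1}^{6} A_i] ≤ Σ_i P[A_i] ≤ 6·p = 6·(1/30) = 1/5.
Numerically: 1/5 ≈ 0.2000000.
Is 1/5 < 1? YES.
Since P[∪ A_i] ≤ 1/5 < 1, the complement has P[∩ A_i^c] ≥ 1 − 1/5 = 4/5 > 0, so some outcome avoids every A_i.

6·p = 1/5 ≈ 0.2000000; existence CERTIFIED by the union bound.


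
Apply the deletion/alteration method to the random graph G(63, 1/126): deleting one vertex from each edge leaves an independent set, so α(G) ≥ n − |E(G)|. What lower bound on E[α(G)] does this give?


E[|E(G)|] = C(63, 2)·p = 1953 · (1/126) = 31/2.
E[α(G)] ≥ n − E[|E(G)|] = 63 − 31/2 = 95/2.
Numerically: ≈ 47.500000.
(This is only a lower bound; the true E[α(G)] may be larger.)

E[α(G)] ≥ 95/2 ≈ 47.500000.


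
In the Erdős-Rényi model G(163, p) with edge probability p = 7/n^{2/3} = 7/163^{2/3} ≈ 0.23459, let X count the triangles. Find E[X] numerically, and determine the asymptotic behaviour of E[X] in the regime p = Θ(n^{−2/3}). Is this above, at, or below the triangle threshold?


Number of potential triangles: C(163, 3) = 708561.
Each occurs with probability p³ ≈ (0.23459)³ ≈ 1.2909782e-02.
By linearity: E[X] = C(163, 3)·p³ ≈ 708561 · 1.2909782e-02 ≈ 9147.36810.
Since α = 2/3 < 1, p = c/n^{2/3} ≫ 1/n is above the triangle threshold p ~ 1/n. Asymptotically E[X] ~ (c³/6)·n^{3(1−α)} = (7³/6)·n^{1} → ∞; triangles are abundant w.h.p.

E[X] ≈ 9147.36810; in regime p = Θ(1/n^{2/3}) E[X] diverges (above the triangle threshold p ~ 1/n).


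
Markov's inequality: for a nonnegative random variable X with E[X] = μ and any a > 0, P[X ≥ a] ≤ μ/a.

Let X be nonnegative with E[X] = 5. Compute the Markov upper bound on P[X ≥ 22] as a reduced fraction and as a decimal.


μ = E[X] = 5, a = 22.
Markov: P[X ≥ 22] ≤ μ/a = (5)/22 = 5/22.
Numerically: ≈ 0.2273.
(Since a = 22 > μ = 5.0000, the bound 5/22 is < 1 and informative.)

P[X ≥ 22] ≤ 5/22 ≈ 0.2273.


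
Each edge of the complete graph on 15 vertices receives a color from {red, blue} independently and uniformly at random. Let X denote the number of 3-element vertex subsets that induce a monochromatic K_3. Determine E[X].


Let X = Σ_S X_S over the C(15, 3) = 455 subsets S of size 3, where X_S = 1 if the K_3 on S is monochromatic.
For a fixed S, the K_3 on S has C(3, 2) = 3 edges. P[all 3 edges red] = (1/2)^3, and likewise for blue, so P[monochromatic] = 2·(1/2)^3 = 2^{1 − 3} = 1/4.
By linearity of expectation: E[X] = C(15, 3) · 2^{1 − 3} = 455 · 1/4 = 455/4.
Numerically: E[X] ≈ 113.750.

E[X] = C(15,3)·2^(1−C(3,2)) = 455/4 ≈ 113.750.


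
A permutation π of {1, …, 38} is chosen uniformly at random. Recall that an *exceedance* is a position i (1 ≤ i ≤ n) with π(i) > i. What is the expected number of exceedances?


Write X = Σ_{i=1}^{38} X_i, where X_i = 1_{π(i) > i}.
For each fixed i, π(i) is uniform over {1, …, 38} (marginal of a uniform permutation), so P[π(i) > i] = (n − i)/n. Summing: Σ_{i=1}^{38} (n − i)/n = (0 + 1 + … + 37)/38 = 38(38 − 1)/(2·38) = (38 − 1)/2.
Hence E[X] = Σ_{i=1}^{38} (38 − i)/38 = 37/2 ≈ 18.500.

E[X] = 37/2 = 18.500.


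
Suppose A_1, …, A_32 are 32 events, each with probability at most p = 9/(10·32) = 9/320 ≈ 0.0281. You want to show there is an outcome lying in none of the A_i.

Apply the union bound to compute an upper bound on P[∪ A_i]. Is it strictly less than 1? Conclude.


Union bound: P[∪_{i=1}^{32} A_i] ≤ Σ_i P[A_i] ≤ 32·p = 32·(9/320) = 9/10.
Numerically: 9/10 ≈ 0.9000.
Is 9/10 < 1? YES.
Since P[∪ A_i] ≤ 9/10 < 1, the complement has P[∩ A_i^c] ≥ 1 − 9/10 = 1/10 > 0, so some outcome avoids every A_i.

32·p = 9/10 ≈ 0.9000; existence CERTIFIED by the union bound.


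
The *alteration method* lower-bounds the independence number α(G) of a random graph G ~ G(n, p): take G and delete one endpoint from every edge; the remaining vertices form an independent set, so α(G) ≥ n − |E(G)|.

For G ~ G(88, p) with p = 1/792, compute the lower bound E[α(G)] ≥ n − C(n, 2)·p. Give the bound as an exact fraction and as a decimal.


E[|E(G)|] = C(88, 2)·p = 3828 · (1/792) = 29/6.
E[α(G)] ≥ n − E[|E(G)|] = 88 − 29/6 = 499/6.
Numerically: ≈ 83.167.
(This is only a lower bound; the true E[α(G)] may be larger.)

E[α(G)] ≥ 499/6 ≈ 83.167.


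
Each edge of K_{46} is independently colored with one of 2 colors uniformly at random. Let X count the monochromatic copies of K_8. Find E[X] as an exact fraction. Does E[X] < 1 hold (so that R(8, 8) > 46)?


E[X] = C(46, 8) · 2^{1 − 28} = 260932815 · 2^{−27} = 260932815/134217728.
As a reduced fraction: E[X] = 260932815/134217728 ≈ 1.9441.
Is E[X] < 1? NO.
Since E[X] ≥ 1, the first-moment bound is inconclusive at n = 46; it does NOT by itself certify R(8, 8) > 46.

E[X] = 260932815/134217728 ≈ 1.9441; E[X] ≥ 1; first-moment method inconclusive here.


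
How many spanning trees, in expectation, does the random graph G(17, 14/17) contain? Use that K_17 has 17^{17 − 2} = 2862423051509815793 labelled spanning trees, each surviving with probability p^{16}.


K_17 has 17^{17 − 2} = 2862423051509815793 labelled spanning trees.
For each such spanning tree H, let X_H = 1 if all 16 edges of H are present in G. Then P[X_H = 1] = p^{16} = (14/17)^{16} = 2177953337809371136/48661191875666868481.
By linearity of expectation: E[X] = Σ_H E[X_H] = 2862423051509815793 · p^{16} = 2862423051509815793 · 2177953337809371136/48661191875666868481 = 2177953337809371136/17.
Numerically: E[X] ≈ 1.281e+17.

E[X] = 2862423051509815793 · (14/17)^{16} = 2177953337809371136/17 ≈ 1.281e+17.


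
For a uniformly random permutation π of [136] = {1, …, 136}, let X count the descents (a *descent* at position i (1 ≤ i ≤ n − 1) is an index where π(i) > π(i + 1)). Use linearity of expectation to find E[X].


Write X = Σ X_I over i = 1, …, 135, with X_I the indicator of one descent.
There are 135 indicators.
For each fixed i, the pair (π(i), π(i+1)) is a uniformly random ordered pair of distinct values from {1, …, 136}; by symmetry P[π(i) > π(i+1)] = 1/2.
By linearity: E[X] = 135 · (1/2) = (136 − 1) · (1/2) = 135/2 ≈ 67.500000.

E[X] = 135/2 = 67.500000.


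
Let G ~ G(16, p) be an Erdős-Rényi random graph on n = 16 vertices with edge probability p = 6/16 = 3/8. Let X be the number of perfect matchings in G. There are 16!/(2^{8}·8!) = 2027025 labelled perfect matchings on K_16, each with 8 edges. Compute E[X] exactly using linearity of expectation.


K_16 has 16!/(2^{8}·8!) = 2027025 labelled perfect matchings.
For each such perfect matching H, let X_H = 1 if all 8 edges of H are present in G. Then P[X_H = 1] = p^{8} = (3/8)^{8} = 6561/16777216.
By linearity: E[X] = Σ_H E[X_H] = 2027025 · p^{8} = 2027025 · 6561/16777216 = 13299311025/16777216.
Numerically: E[X] ≈ 792.701.

E[X] = 2027025 · (3/8)^{8} = 13299311025/16777216 ≈ 792.701.


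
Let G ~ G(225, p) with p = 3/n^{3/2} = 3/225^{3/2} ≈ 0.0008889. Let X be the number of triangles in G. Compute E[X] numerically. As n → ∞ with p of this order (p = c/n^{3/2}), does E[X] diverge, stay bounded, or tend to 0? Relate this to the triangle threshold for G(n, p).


Number of potential triangles: C(225, 3) = 1873200.
Each occurs with probability p³ ≈ (0.0008889)³ ≈ 7.023320e-10.
By linearity: E[X] = C(225, 3)·p³ ≈ 1873200 · 7.023320e-10 ≈ 0.0013.
Since α = 3/2 > 1, p = c/n^{3/2} = o(1/n) is below the triangle threshold p ~ 1/n. Asymptotically E[X] ~ (c³/6)·n^{3(1−α)} = (3³/6)·n^{-1.5} → 0, so by Markov's inequality G has no triangles w.h.p.

E[X] ≈ 0.0013; in regime p = Θ(1/n^{3/2}) E[X] tends to 0 (below the triangle threshold p ~ 1/n).


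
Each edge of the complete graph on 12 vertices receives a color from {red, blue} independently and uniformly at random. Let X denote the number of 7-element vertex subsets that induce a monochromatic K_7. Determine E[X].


Let X = Σ_S X_S over the C(12, 7) = 792 subsets S of size 7, where X_S = 1 if the K_7 on S is monochromatic.
For a fixed S, the K_7 on S has C(7, 2) = 21 edges. P[all 21 edges red] = (1/2)^21, and likewise for blue, so P[monochromatic] = 2·(1/2)^21 = 2^{1 − 21} = 1/1048576.
Summing: E[X] = C(12, 7) · 2^{1 − 21} = 792 · 1/1048576 = 99/131072.
Numerically: E[X] ≈ 0.00076.

E[X] = C(12,7)·2^(1−C(7,2)) = 99/131072 ≈ 0.00076.


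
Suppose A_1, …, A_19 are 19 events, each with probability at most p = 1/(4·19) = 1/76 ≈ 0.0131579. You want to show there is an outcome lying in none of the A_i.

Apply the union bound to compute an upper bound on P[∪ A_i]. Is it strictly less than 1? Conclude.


Union bound: P[∪_{i=1}^{19} A_i] ≤ Σ_i P[A_i] ≤ 19·p = 19·(1/76) = 1/4.
Numerically: 1/4 ≈ 0.2500000.
Is 1/4 < 1? YES.
Since P[∪ A_i] ≤ 1/4 < 1, the complement has P[∩ A_i^c] ≥ 1 − 1/4 = 3/4 > 0, so some outcome avoids every A_i.

19·p = 1/4 ≈ 0.2500000; existence CERTIFIED by the union bound.


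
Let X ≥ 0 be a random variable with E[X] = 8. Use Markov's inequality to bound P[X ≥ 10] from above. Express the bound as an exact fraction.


μ = E[X] = 8, a = 10.
Markov: P[X ≥ 10] ≤ μ/a = (8)/10 = 4/5.
Numerically: ≈ 0.80000.
(Since a = 10 > μ = 8.00000, the bound 4/5 is < 1 and informative.)

P[X ≥ 10] ≤ 4/5 ≈ 0.80000.


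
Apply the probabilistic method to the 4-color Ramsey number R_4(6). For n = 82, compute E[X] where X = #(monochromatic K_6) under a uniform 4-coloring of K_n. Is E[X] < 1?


E[X] = C(82, 6) · 4^{1 − 15} = 350161812 · 4^{−14} = 350161812/268435456.
As a reduced fraction: E[X] = 87540453/67108864 ≈ 1.30445.
Is E[X] < 1? NO.
Since E[X] ≥ 1, the first-moment bound is inconclusive at n = 82; it does NOT by itself certify R_4(6) > 82.

E[X] = 87540453/67108864 ≈ 1.30445; E[X] ≥ 1; first-moment method inconclusive here.


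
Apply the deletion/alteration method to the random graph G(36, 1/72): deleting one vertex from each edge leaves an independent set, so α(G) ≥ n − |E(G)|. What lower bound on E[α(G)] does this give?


E[|E(G)|] = C(36, 2)·p = 630 · (1/72) = 35/4.
E[α(G)] ≥ n − E[|E(G)|] = 36 − 35/4 = 109/4.
Numerically: ≈ 27.250000.
(This is only a lower bound; the true E[α(G)] may be larger.)

E[α(G)] ≥ 109/4 ≈ 27.250000.
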